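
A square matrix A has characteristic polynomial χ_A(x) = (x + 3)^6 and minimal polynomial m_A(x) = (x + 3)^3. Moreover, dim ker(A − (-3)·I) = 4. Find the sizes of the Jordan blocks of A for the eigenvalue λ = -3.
Block sizes for λ = -3: [3, 1, 1, 1]

Step 1 — from the characteristic polynomial, algebraic multiplicity of λ = -3 is 6. From dim ker(A − (-3)·I) = 4, there are exactly 4 Jordan blocks for λ = -3.
Step 2 — from the minimal polynomial, the factor (x + 3)^3 tells us the largest block for λ = -3 has size 3.
Step 3 — with total size 6, 4 blocks, and largest block 3, the block sizes (in nonincreasing order) are [3, 1, 1, 1].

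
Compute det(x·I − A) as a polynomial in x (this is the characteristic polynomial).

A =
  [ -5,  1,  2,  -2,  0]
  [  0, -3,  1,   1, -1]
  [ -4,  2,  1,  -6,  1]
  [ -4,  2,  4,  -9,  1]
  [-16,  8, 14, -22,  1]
x^5 + 15*x^4 + 90*x^3 + 270*x^2 + 405*x + 243

Expanding det(x·I − A) (e.g. by cofactor expansion or by noting that A is similar to its Jordan form J, which has the same characteristic polynomial as A) gives
  χ_A(x) = x^5 + 15*x^4 + 90*x^3 + 270*x^2 + 405*x + 243
which factors as (x + 3)^5. The eigenvalues (with algebraic multiplicities) are λ = -3 with multiplicity 5.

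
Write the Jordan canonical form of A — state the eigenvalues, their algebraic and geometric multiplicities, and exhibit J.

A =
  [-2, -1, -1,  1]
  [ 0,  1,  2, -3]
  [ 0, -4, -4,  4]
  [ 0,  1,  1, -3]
J_3(-2) ⊕ J_1(-2)

The characteristic polynomial is
  det(x·I − A) = x^4 + 8*x^3 + 24*x^2 + 32*x + 16 = (x + 2)^4

Eigenvalues and multiplicities (the geometric multiplicity of λ is n − rank(A − λI), which equals the number of Jordan blocks for λ):
  λ = -2: algebraic multiplicity = 4, geometric multiplicity = 2

Determining the block sizes for each eigenvalue:
  λ = -2: with am = 4 and gm = 2, the partition is not yet determined (e.g. several partitions of 4 into 2 parts exist). Let N = A − (-2)·I. Computing rank(N^1) = 2, rank(N^2) = 1, rank(N^3) = 0; the number of blocks of size ≥ j is rank(N^{j−1}) − rank(N^j), giving [2, 1, 1]. So we have 1 block(s) of size 3, 1 block(s) of size 1 → block sizes [3, 1]

Assembling the blocks gives a Jordan form
J =
  [-2,  1,  0,  0]
  [ 0, -2,  1,  0]
  [ 0,  0, -2,  0]
  [ 0,  0,  0, -2]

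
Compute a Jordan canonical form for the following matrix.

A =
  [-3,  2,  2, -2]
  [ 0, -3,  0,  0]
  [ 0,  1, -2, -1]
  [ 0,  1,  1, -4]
J_2(-3) ⊕ J_1(-3) ⊕ J_1(-3)

The characteristic polynomial is
  det(x·I − A) = x^4 + 12*x^3 + 54*x^2 + 108*x + 81 = (x + 3)^4

Eigenvalues and multiplicities (the geometric multiplicity of λ is n − rank(A − λI), which equals the number of Jordan blocks for λ):
  λ = -3: algebraic multiplicity = 4, geometric multiplicity = 3

Determining the block sizes for each eigenvalue:
  λ = -3: 3 blocks summing to 4 forces exactly one block of size 2 and the rest size 1 → block sizes [2, 1, 1]

Assembling the blocks gives a Jordan form
J =
  [-3,  1,  0,  0]
  [ 0, -3,  0,  0]
  [ 0,  0, -3,  0]
  [ 0,  0,  0, -3]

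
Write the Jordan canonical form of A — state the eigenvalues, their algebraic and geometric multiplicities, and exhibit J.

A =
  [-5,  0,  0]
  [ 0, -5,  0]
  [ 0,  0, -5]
J_1(-5) ⊕ J_1(-5) ⊕ J_1(-5)

The characteristic polynomial is
  det(x·I − A) = x^3 + 15*x^2 + 75*x + 125 = (x + 5)^3

Eigenvalues and multiplicities (the geometric multiplicity of λ is n − rank(A − λI), which equals the number of Jordan blocks for λ):
  λ = -5: algebraic multiplicity = 3, geometric multiplicity = 3

Determining the block sizes for each eigenvalue:
  λ = -5: gm = am = 3, so every block has size 1 → block sizes [1, 1, 1]

Assembling the blocks gives a Jordan form
J =
  [-5,  0,  0]
  [ 0, -5,  0]
  [ 0,  0, -5]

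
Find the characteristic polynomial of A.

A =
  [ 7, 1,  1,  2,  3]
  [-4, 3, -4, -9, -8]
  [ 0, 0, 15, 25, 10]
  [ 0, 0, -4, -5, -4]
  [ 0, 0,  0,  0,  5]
x^5 - 25*x^4 + 250*x^3 - 1250*x^2 + 3125*x - 3125

Expanding det(x·I − A) (e.g. by cofactor expansion or by noting that A is similar to its Jordan form J, which has the same characteristic polynomial as A) gives
  χ_A(x) = x^5 - 25*x^4 + 250*x^3 - 1250*x^2 + 3125*x - 3125
which factors as (x - 5)^5. The eigenvalues (with algebraic multiplicities) are λ = 5 with multiplicity 5.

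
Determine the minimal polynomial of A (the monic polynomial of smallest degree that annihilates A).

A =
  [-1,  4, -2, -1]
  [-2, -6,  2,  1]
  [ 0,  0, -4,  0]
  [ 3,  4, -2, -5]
x^3 + 12*x^2 + 48*x + 64

The characteristic polynomial is χ_A(x) = (x + 4)^4, so the eigenvalues are known. The minimal polynomial is
  m_A(x) = Π_λ (x − λ)^{k_λ}
where k_λ is the size of the *largest* Jordan block for λ (equivalently, the smallest k with (A − λI)^k v = 0 for every generalised eigenvector v of λ).

  λ = -4: largest Jordan block has size 3, contributing (x + 4)^3

So m_A(x) = (x + 4)^3 = x^3 + 12*x^2 + 48*x + 64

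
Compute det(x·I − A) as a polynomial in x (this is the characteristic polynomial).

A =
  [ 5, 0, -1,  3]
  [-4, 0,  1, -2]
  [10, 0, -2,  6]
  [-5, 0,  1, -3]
x^4

Expanding det(x·I − A) (e.g. by cofactor expansion or by noting that A is similar to its Jordan form J, which has the same characteristic polynomial as A) gives
  χ_A(x) = x^4
which factors as x^4. The eigenvalues (with algebraic multiplicities) are λ = 0 with multiplicity 4.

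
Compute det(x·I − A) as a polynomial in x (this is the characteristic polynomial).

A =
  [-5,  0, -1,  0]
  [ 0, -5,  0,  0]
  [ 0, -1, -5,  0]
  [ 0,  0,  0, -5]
x^4 + 20*x^3 + 150*x^2 + 500*x + 625

Expanding det(x·I − A) (e.g. by cofactor expansion or by noting that A is similar to its Jordan form J, which has the same characteristic polynomial as A) gives
  χ_A(x) = x^4 + 20*x^3 + 150*x^2 + 500*x + 625
which factors as (x + 5)^4. The eigenvalues (with algebraic multiplicities) are λ = -5 with multiplicity 4.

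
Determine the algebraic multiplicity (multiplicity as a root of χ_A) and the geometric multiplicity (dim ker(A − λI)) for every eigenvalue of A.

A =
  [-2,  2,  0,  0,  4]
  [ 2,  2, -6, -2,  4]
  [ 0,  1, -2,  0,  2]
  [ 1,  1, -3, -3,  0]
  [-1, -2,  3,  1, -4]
λ = -2: alg = 4, geom = 3; λ = -1: alg = 1, geom = 1

Step 1 — factor the characteristic polynomial to read off the algebraic multiplicities:
  χ_A(x) = (x + 1)*(x + 2)^4

Step 2 — compute geometric multiplicities via the rank-nullity identity g(λ) = n − rank(A − λI):
  rank(A − (-2)·I) = 2, so dim ker(A − (-2)·I) = n − 2 = 3
  rank(A − (-1)·I) = 4, so dim ker(A − (-1)·I) = n − 4 = 1

Summary:
  λ = -2: algebraic multiplicity = 4, geometric multiplicity = 3
  λ = -1: algebraic multiplicity = 1, geometric multiplicity = 1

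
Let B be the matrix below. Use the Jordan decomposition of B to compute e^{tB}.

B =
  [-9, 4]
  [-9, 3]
e^{tB} =
  [-6*t*exp(-3*t) + exp(-3*t), 4*t*exp(-3*t)]
  [-9*t*exp(-3*t), 6*t*exp(-3*t) + exp(-3*t)]

Strategy: write B = P · J · P⁻¹ where J is a Jordan canonical form, so e^{tB} = P · e^{tJ} · P⁻¹, and e^{tJ} can be computed block-by-block.

B has Jordan form
J =
  [-3,  1]
  [ 0, -3]
(up to reordering of blocks).

Per-block formulas:
  For a 2×2 Jordan block J_2(-3): exp(t · J_2(-3)) = e^(-3t)·(I + t·N), where N is the 2×2 nilpotent shift.

After assembling e^{tJ} and conjugating by P, we get:

e^{tB} =
  [-6*t*exp(-3*t) + exp(-3*t), 4*t*exp(-3*t)]
  [-9*t*exp(-3*t), 6*t*exp(-3*t) + exp(-3*t)]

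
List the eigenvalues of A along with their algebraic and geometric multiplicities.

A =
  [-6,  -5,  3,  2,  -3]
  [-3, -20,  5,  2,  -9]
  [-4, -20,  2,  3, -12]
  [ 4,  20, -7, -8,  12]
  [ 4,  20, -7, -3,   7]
λ = -5: alg = 5, geom = 3

Step 1 — factor the characteristic polynomial to read off the algebraic multiplicities:
  χ_A(x) = (x + 5)^5

Step 2 — compute geometric multiplicities via the rank-nullity identity g(λ) = n − rank(A − λI):
  rank(A − (-5)·I) = 2, so dim ker(A − (-5)·I) = n − 2 = 3

Summary:
  λ = -5: algebraic multiplicity = 5, geometric multiplicity = 3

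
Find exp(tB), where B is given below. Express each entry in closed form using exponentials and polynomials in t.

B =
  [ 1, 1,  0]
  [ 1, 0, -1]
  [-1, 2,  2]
e^{tB} =
  [t^2*exp(t)/2 + exp(t), -t^2*exp(t)/2 + t*exp(t), -t^2*exp(t)/2]
  [t*exp(t), -t*exp(t) + exp(t), -t*exp(t)]
  [t^2*exp(t)/2 - t*exp(t), -t^2*exp(t)/2 + 2*t*exp(t), -t^2*exp(t)/2 + t*exp(t) + exp(t)]

Strategy: write B = P · J · P⁻¹ where J is a Jordan canonical form, so e^{tB} = P · e^{tJ} · P⁻¹, and e^{tJ} can be computed block-by-block.

B has Jordan form
J =
  [1, 1, 0]
  [0, 1, 1]
  [0, 0, 1]
(up to reordering of blocks).

Per-block formulas:
  For a 3×3 Jordan block J_3(1): exp(t · J_3(1)) = e^(1t)·(I + t·N + (t^2/2)·N^2), where N is the 3×3 nilpotent shift.

After assembling e^{tJ} and conjugating by P, we get:

e^{tB} =
  [t^2*exp(t)/2 + exp(t), -t^2*exp(t)/2 + t*exp(t), -t^2*exp(t)/2]
  [t*exp(t), -t*exp(t) + exp(t), -t*exp(t)]
  [t^2*exp(t)/2 - t*exp(t), -t^2*exp(t)/2 + 2*t*exp(t), -t^2*exp(t)/2 + t*exp(t) + exp(t)]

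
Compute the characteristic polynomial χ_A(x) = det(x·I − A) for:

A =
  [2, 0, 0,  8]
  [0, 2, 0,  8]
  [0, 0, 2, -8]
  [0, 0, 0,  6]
x^4 - 12*x^3 + 48*x^2 - 80*x + 48

Expanding det(x·I − A) (e.g. by cofactor expansion or by noting that A is similar to its Jordan form J, which has the same characteristic polynomial as A) gives
  χ_A(x) = x^4 - 12*x^3 + 48*x^2 - 80*x + 48
which factors as (x - 6)*(x - 2)^3. The eigenvalues (with algebraic multiplicities) are λ = 2 with multiplicity 3, λ = 6 with multiplicity 1.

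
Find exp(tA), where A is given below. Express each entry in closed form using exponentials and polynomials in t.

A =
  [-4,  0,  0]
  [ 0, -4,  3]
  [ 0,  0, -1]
e^{tA} =
  [exp(-4*t), 0, 0]
  [0, exp(-4*t), exp(-t) - exp(-4*t)]
  [0, 0, exp(-t)]

Strategy: write A = P · J · P⁻¹ where J is a Jordan canonical form, so e^{tA} = P · e^{tJ} · P⁻¹, and e^{tJ} can be computed block-by-block.

A has Jordan form
J =
  [-4,  0,  0]
  [ 0, -4,  0]
  [ 0,  0, -1]
(up to reordering of blocks).

Per-block formulas:
  For a 1×1 block at λ = -4: exp(t · [-4]) = [e^(-4t)].
  For a 1×1 block at λ = -1: exp(t · [-1]) = [e^(-1t)].

After assembling e^{tJ} and conjugating by P, we get:

e^{tA} =
  [exp(-4*t), 0, 0]
  [0, exp(-4*t), exp(-t) - exp(-4*t)]
  [0, 0, exp(-t)]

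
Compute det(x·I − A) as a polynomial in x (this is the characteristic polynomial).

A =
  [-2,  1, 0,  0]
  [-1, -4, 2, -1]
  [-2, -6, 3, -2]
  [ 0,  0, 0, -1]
x^4 + 4*x^3 + 6*x^2 + 4*x + 1

Expanding det(x·I − A) (e.g. by cofactor expansion or by noting that A is similar to its Jordan form J, which has the same characteristic polynomial as A) gives
  χ_A(x) = x^4 + 4*x^3 + 6*x^2 + 4*x + 1
which factors as (x + 1)^4. The eigenvalues (with algebraic multiplicities) are λ = -1 with multiplicity 4.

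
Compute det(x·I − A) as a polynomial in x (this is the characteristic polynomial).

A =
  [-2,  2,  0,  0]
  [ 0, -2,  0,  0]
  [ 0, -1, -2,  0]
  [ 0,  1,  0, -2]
x^4 + 8*x^3 + 24*x^2 + 32*x + 16

Expanding det(x·I − A) (e.g. by cofactor expansion or by noting that A is similar to its Jordan form J, which has the same characteristic polynomial as A) gives
  χ_A(x) = x^4 + 8*x^3 + 24*x^2 + 32*x + 16
which factors as (x + 2)^4. The eigenvalues (with algebraic multiplicities) are λ = -2 with multiplicity 4.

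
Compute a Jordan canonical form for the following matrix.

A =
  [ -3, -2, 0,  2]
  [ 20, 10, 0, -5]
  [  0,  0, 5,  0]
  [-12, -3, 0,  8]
J_2(5) ⊕ J_1(5) ⊕ J_1(5)

The characteristic polynomial is
  det(x·I − A) = x^4 - 20*x^3 + 150*x^2 - 500*x + 625 = (x - 5)^4

Eigenvalues and multiplicities (the geometric multiplicity of λ is n − rank(A − λI), which equals the number of Jordan blocks for λ):
  λ = 5: algebraic multiplicity = 4, geometric multiplicity = 3

Determining the block sizes for each eigenvalue:
  λ = 5: 3 blocks summing to 4 forces exactly one block of size 2 and the rest size 1 → block sizes [2, 1, 1]

Assembling the blocks gives a Jordan form
J =
  [5, 1, 0, 0]
  [0, 5, 0, 0]
  [0, 0, 5, 0]
  [0, 0, 0, 5]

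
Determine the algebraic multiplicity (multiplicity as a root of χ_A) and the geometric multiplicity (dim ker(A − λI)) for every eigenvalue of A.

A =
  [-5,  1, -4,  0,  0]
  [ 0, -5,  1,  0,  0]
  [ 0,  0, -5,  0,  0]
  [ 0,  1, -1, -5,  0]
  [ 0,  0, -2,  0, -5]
λ = -5: alg = 5, geom = 3

Step 1 — factor the characteristic polynomial to read off the algebraic multiplicities:
  χ_A(x) = (x + 5)^5

Step 2 — compute geometric multiplicities via the rank-nullity identity g(λ) = n − rank(A − λI):
  rank(A − (-5)·I) = 2, so dim ker(A − (-5)·I) = n − 2 = 3

Summary:
  λ = -5: algebraic multiplicity = 5, geometric multiplicity = 3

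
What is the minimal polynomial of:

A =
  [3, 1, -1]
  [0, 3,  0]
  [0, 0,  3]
x^2 - 6*x + 9

The characteristic polynomial is χ_A(x) = (x - 3)^3, so the eigenvalues are known. The minimal polynomial is
  m_A(x) = Π_λ (x − λ)^{k_λ}
where k_λ is the size of the *largest* Jordan block for λ (equivalently, the smallest k with (A − λI)^k v = 0 for every generalised eigenvector v of λ).

  λ = 3: largest Jordan block has size 2, contributing (x − 3)^2

So m_A(x) = (x - 3)^2 = x^2 - 6*x + 9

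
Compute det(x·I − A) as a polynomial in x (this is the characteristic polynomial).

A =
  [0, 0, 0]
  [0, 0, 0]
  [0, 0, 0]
x^3

Expanding det(x·I − A) (e.g. by cofactor expansion or by noting that A is similar to its Jordan form J, which has the same characteristic polynomial as A) gives
  χ_A(x) = x^3
which factors as x^3. The eigenvalues (with algebraic multiplicities) are λ = 0 with multiplicity 3.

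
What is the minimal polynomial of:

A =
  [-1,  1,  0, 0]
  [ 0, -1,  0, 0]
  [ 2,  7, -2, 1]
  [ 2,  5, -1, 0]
x^2 + 2*x + 1

The characteristic polynomial is χ_A(x) = (x + 1)^4, so the eigenvalues are known. The minimal polynomial is
  m_A(x) = Π_λ (x − λ)^{k_λ}
where k_λ is the size of the *largest* Jordan block for λ (equivalently, the smallest k with (A − λI)^k v = 0 for every generalised eigenvector v of λ).

  λ = -1: largest Jordan block has size 2, contributing (x + 1)^2

So m_A(x) = (x + 1)^2 = x^2 + 2*x + 1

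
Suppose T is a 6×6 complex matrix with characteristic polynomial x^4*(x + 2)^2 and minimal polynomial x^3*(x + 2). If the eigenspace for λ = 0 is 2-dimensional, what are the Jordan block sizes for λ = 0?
Block sizes for λ = 0: [3, 1]

Step 1 — from the characteristic polynomial, algebraic multiplicity of λ = 0 is 4. From dim ker(T − (0)·I) = 2, there are exactly 2 Jordan blocks for λ = 0.
Step 2 — from the minimal polynomial, the factor (x − 0)^3 tells us the largest block for λ = 0 has size 3.
Step 3 — with total size 4, 2 blocks, and largest block 3, the block sizes (in nonincreasing order) are [3, 1].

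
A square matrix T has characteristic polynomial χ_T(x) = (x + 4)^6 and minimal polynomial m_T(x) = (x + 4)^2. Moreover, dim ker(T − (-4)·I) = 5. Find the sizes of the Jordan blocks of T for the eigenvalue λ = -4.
Block sizes for λ = -4: [2, 1, 1, 1, 1]

Step 1 — from the characteristic polynomial, algebraic multiplicity of λ = -4 is 6. From dim ker(T − (-4)·I) = 5, there are exactly 5 Jordan blocks for λ = -4.
Step 2 — from the minimal polynomial, the factor (x + 4)^2 tells us the largest block for λ = -4 has size 2.
Step 3 — with total size 6, 5 blocks, and largest block 2, the block sizes (in nonincreasing order) are [2, 1, 1, 1, 1].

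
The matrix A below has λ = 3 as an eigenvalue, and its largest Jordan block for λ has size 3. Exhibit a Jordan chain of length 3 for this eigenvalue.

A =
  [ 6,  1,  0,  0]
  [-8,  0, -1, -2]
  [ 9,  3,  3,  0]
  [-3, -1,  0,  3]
A Jordan chain for λ = 3 of length 3:
v_1 = (1, -3, 3, -1)ᵀ
v_2 = (3, -8, 9, -3)ᵀ
v_3 = (1, 0, 0, 0)ᵀ

Let N = A − (3)·I. We want v_3 with N^3 v_3 = 0 but N^2 v_3 ≠ 0; then v_{j-1} := N · v_j for j = 3, …, 2.

Pick v_3 = (1, 0, 0, 0)ᵀ.
Then v_2 = N · v_3 = (3, -8, 9, -3)ᵀ.
Then v_1 = N · v_2 = (1, -3, 3, -1)ᵀ.

Sanity check: (A − (3)·I) v_1 = (0, 0, 0, 0)ᵀ = 0. ✓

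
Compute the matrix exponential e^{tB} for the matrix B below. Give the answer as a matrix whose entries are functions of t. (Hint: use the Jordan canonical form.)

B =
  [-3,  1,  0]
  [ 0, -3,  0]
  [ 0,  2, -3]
e^{tB} =
  [exp(-3*t), t*exp(-3*t), 0]
  [0, exp(-3*t), 0]
  [0, 2*t*exp(-3*t), exp(-3*t)]

Strategy: write B = P · J · P⁻¹ where J is a Jordan canonical form, so e^{tB} = P · e^{tJ} · P⁻¹, and e^{tJ} can be computed block-by-block.

B has Jordan form
J =
  [-3,  1,  0]
  [ 0, -3,  0]
  [ 0,  0, -3]
(up to reordering of blocks).

Per-block formulas:
  For a 1×1 block at λ = -3: exp(t · [-3]) = [e^(-3t)].
  For a 2×2 Jordan block J_2(-3): exp(t · J_2(-3)) = e^(-3t)·(I + t·N), where N is the 2×2 nilpotent shift.

After assembling e^{tJ} and conjugating by P, we get:

e^{tB} =
  [exp(-3*t), t*exp(-3*t), 0]
  [0, exp(-3*t), 0]
  [0, 2*t*exp(-3*t), exp(-3*t)]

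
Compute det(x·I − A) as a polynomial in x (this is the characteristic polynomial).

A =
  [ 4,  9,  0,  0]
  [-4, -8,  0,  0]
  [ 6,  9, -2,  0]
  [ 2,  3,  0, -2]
x^4 + 8*x^3 + 24*x^2 + 32*x + 16

Expanding det(x·I − A) (e.g. by cofactor expansion or by noting that A is similar to its Jordan form J, which has the same characteristic polynomial as A) gives
  χ_A(x) = x^4 + 8*x^3 + 24*x^2 + 32*x + 16
which factors as (x + 2)^4. The eigenvalues (with algebraic multiplicities) are λ = -2 with multiplicity 4.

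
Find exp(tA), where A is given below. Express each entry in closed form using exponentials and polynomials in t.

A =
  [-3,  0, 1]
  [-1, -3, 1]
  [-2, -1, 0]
e^{tA} =
  [-t^2*exp(-2*t)/2 - t*exp(-2*t) + exp(-2*t), -t^2*exp(-2*t)/2, t^2*exp(-2*t)/2 + t*exp(-2*t)]
  [-t*exp(-2*t), -t*exp(-2*t) + exp(-2*t), t*exp(-2*t)]
  [-t^2*exp(-2*t)/2 - 2*t*exp(-2*t), -t^2*exp(-2*t)/2 - t*exp(-2*t), t^2*exp(-2*t)/2 + 2*t*exp(-2*t) + exp(-2*t)]

Strategy: write A = P · J · P⁻¹ where J is a Jordan canonical form, so e^{tA} = P · e^{tJ} · P⁻¹, and e^{tJ} can be computed block-by-block.

A has Jordan form
J =
  [-2,  1,  0]
  [ 0, -2,  1]
  [ 0,  0, -2]
(up to reordering of blocks).

Per-block formulas:
  For a 3×3 Jordan block J_3(-2): exp(t · J_3(-2)) = e^(-2t)·(I + t·N + (t^2/2)·N^2), where N is the 3×3 nilpotent shift.

After assembling e^{tJ} and conjugating by P, we get:

e^{tA} =
  [-t^2*exp(-2*t)/2 - t*exp(-2*t) + exp(-2*t), -t^2*exp(-2*t)/2, t^2*exp(-2*t)/2 + t*exp(-2*t)]
  [-t*exp(-2*t), -t*exp(-2*t) + exp(-2*t), t*exp(-2*t)]
  [-t^2*exp(-2*t)/2 - 2*t*exp(-2*t), -t^2*exp(-2*t)/2 - t*exp(-2*t), t^2*exp(-2*t)/2 + 2*t*exp(-2*t) + exp(-2*t)]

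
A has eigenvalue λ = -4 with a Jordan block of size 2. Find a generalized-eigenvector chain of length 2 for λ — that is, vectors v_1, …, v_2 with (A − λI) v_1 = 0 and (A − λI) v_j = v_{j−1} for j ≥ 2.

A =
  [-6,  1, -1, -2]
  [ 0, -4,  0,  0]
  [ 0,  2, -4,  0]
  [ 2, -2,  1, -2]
A Jordan chain for λ = -4 of length 2:
v_1 = (-2, 0, 0, 2)ᵀ
v_2 = (1, 0, 0, 0)ᵀ

Let N = A − (-4)·I. We want v_2 with N^2 v_2 = 0 but N^1 v_2 ≠ 0; then v_{j-1} := N · v_j for j = 2, …, 2.

Pick v_2 = (1, 0, 0, 0)ᵀ.
Then v_1 = N · v_2 = (-2, 0, 0, 2)ᵀ.

Sanity check: (A − (-4)·I) v_1 = (0, 0, 0, 0)ᵀ = 0. ✓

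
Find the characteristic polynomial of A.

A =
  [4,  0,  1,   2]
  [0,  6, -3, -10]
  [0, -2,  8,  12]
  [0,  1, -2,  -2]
x^4 - 16*x^3 + 96*x^2 - 256*x + 256

Expanding det(x·I − A) (e.g. by cofactor expansion or by noting that A is similar to its Jordan form J, which has the same characteristic polynomial as A) gives
  χ_A(x) = x^4 - 16*x^3 + 96*x^2 - 256*x + 256
which factors as (x - 4)^4. The eigenvalues (with algebraic multiplicities) are λ = 4 with multiplicity 4.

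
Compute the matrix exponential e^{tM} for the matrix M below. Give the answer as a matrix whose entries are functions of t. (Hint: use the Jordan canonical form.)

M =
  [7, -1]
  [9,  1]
e^{tM} =
  [3*t*exp(4*t) + exp(4*t), -t*exp(4*t)]
  [9*t*exp(4*t), -3*t*exp(4*t) + exp(4*t)]

Strategy: write M = P · J · P⁻¹ where J is a Jordan canonical form, so e^{tM} = P · e^{tJ} · P⁻¹, and e^{tJ} can be computed block-by-block.

M has Jordan form
J =
  [4, 1]
  [0, 4]
(up to reordering of blocks).

Per-block formulas:
  For a 2×2 Jordan block J_2(4): exp(t · J_2(4)) = e^(4t)·(I + t·N), where N is the 2×2 nilpotent shift.

After assembling e^{tJ} and conjugating by P, we get:

e^{tM} =
  [3*t*exp(4*t) + exp(4*t), -t*exp(4*t)]
  [9*t*exp(4*t), -3*t*exp(4*t) + exp(4*t)]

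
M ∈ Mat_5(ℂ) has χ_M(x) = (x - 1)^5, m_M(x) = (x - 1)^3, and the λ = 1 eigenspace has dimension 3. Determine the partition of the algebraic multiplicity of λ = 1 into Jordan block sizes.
Block sizes for λ = 1: [3, 1, 1]

Step 1 — from the characteristic polynomial, algebraic multiplicity of λ = 1 is 5. From dim ker(M − (1)·I) = 3, there are exactly 3 Jordan blocks for λ = 1.
Step 2 — from the minimal polynomial, the factor (x − 1)^3 tells us the largest block for λ = 1 has size 3.
Step 3 — with total size 5, 3 blocks, and largest block 3, the block sizes (in nonincreasing order) are [3, 1, 1].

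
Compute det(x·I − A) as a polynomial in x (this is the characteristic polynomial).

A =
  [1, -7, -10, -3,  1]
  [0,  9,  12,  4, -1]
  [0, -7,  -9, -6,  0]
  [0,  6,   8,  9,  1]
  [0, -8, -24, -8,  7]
x^5 - 17*x^4 + 106*x^3 - 290*x^2 + 325*x - 125

Expanding det(x·I − A) (e.g. by cofactor expansion or by noting that A is similar to its Jordan form J, which has the same characteristic polynomial as A) gives
  χ_A(x) = x^5 - 17*x^4 + 106*x^3 - 290*x^2 + 325*x - 125
which factors as (x - 5)^3*(x - 1)^2. The eigenvalues (with algebraic multiplicities) are λ = 1 with multiplicity 2, λ = 5 with multiplicity 3.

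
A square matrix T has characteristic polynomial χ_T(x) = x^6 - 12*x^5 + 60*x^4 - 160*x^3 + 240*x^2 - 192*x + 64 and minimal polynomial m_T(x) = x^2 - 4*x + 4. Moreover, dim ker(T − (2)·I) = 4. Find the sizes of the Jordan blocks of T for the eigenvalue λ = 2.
Block sizes for λ = 2: [2, 2, 1, 1]

Step 1 — from the characteristic polynomial, algebraic multiplicity of λ = 2 is 6. From dim ker(T − (2)·I) = 4, there are exactly 4 Jordan blocks for λ = 2.
Step 2 — from the minimal polynomial, the factor (x − 2)^2 tells us the largest block for λ = 2 has size 2.
Step 3 — with total size 6, 4 blocks, and largest block 2, the block sizes (in nonincreasing order) are [2, 2, 1, 1].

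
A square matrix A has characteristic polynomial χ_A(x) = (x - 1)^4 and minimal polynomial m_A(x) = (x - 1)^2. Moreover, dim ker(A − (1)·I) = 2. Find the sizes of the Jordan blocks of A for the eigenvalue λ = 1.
Block sizes for λ = 1: [2, 2]

Step 1 — from the characteristic polynomial, algebraic multiplicity of λ = 1 is 4. From dim ker(A − (1)·I) = 2, there are exactly 2 Jordan blocks for λ = 1.
Step 2 — from the minimal polynomial, the factor (x − 1)^2 tells us the largest block for λ = 1 has size 2.
Step 3 — with total size 4, 2 blocks, and largest block 2, the block sizes (in nonincreasing order) are [2, 2].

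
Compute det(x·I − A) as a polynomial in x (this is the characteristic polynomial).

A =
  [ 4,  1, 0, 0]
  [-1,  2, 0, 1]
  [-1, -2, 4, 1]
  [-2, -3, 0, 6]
x^4 - 16*x^3 + 96*x^2 - 256*x + 256

Expanding det(x·I − A) (e.g. by cofactor expansion or by noting that A is similar to its Jordan form J, which has the same characteristic polynomial as A) gives
  χ_A(x) = x^4 - 16*x^3 + 96*x^2 - 256*x + 256
which factors as (x - 4)^4. The eigenvalues (with algebraic multiplicities) are λ = 4 with multiplicity 4.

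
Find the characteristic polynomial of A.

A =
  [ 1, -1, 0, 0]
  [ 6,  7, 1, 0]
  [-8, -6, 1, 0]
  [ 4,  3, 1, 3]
x^4 - 12*x^3 + 54*x^2 - 108*x + 81

Expanding det(x·I − A) (e.g. by cofactor expansion or by noting that A is similar to its Jordan form J, which has the same characteristic polynomial as A) gives
  χ_A(x) = x^4 - 12*x^3 + 54*x^2 - 108*x + 81
which factors as (x - 3)^4. The eigenvalues (with algebraic multiplicities) are λ = 3 with multiplicity 4.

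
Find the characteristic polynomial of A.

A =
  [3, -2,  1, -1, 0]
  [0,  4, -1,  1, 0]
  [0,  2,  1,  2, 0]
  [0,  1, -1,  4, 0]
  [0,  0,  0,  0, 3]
x^5 - 15*x^4 + 90*x^3 - 270*x^2 + 405*x - 243

Expanding det(x·I − A) (e.g. by cofactor expansion or by noting that A is similar to its Jordan form J, which has the same characteristic polynomial as A) gives
  χ_A(x) = x^5 - 15*x^4 + 90*x^3 - 270*x^2 + 405*x - 243
which factors as (x - 3)^5. The eigenvalues (with algebraic multiplicities) are λ = 3 with multiplicity 5.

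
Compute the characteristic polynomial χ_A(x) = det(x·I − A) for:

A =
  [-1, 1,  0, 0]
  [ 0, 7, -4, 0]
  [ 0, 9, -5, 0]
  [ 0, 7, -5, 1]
x^4 - 2*x^3 + 2*x - 1

Expanding det(x·I − A) (e.g. by cofactor expansion or by noting that A is similar to its Jordan form J, which has the same characteristic polynomial as A) gives
  χ_A(x) = x^4 - 2*x^3 + 2*x - 1
which factors as (x - 1)^3*(x + 1). The eigenvalues (with algebraic multiplicities) are λ = -1 with multiplicity 1, λ = 1 with multiplicity 3.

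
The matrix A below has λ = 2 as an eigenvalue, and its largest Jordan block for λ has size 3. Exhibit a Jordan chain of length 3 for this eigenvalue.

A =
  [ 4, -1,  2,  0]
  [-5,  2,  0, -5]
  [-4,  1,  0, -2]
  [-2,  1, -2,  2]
A Jordan chain for λ = 2 of length 3:
v_1 = (1, 0, -1, -1)ᵀ
v_2 = (2, -5, -4, -2)ᵀ
v_3 = (1, 0, 0, 0)ᵀ

Let N = A − (2)·I. We want v_3 with N^3 v_3 = 0 but N^2 v_3 ≠ 0; then v_{j-1} := N · v_j for j = 3, …, 2.

Pick v_3 = (1, 0, 0, 0)ᵀ.
Then v_2 = N · v_3 = (2, -5, -4, -2)ᵀ.
Then v_1 = N · v_2 = (1, 0, -1, -1)ᵀ.

Sanity check: (A − (2)·I) v_1 = (0, 0, 0, 0)ᵀ = 0. ✓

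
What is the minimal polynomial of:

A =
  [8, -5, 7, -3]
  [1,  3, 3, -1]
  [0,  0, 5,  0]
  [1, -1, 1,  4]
x^3 - 15*x^2 + 75*x - 125

The characteristic polynomial is χ_A(x) = (x - 5)^4, so the eigenvalues are known. The minimal polynomial is
  m_A(x) = Π_λ (x − λ)^{k_λ}
where k_λ is the size of the *largest* Jordan block for λ (equivalently, the smallest k with (A − λI)^k v = 0 for every generalised eigenvector v of λ).

  λ = 5: largest Jordan block has size 3, contributing (x − 5)^3

So m_A(x) = (x - 5)^3 = x^3 - 15*x^2 + 75*x - 125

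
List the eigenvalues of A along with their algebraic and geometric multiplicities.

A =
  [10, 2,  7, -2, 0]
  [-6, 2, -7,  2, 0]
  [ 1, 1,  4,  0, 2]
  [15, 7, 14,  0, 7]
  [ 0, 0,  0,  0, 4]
λ = 4: alg = 5, geom = 2

Step 1 — factor the characteristic polynomial to read off the algebraic multiplicities:
  χ_A(x) = (x - 4)^5

Step 2 — compute geometric multiplicities via the rank-nullity identity g(λ) = n − rank(A − λI):
  rank(A − (4)·I) = 3, so dim ker(A − (4)·I) = n − 3 = 2

Summary:
  λ = 4: algebraic multiplicity = 5, geometric multiplicity = 2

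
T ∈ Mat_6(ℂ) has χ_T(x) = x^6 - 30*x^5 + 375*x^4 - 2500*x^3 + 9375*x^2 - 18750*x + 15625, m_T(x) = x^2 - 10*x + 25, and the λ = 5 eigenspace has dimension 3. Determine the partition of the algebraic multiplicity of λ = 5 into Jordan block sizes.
Block sizes for λ = 5: [2, 2, 2]

Step 1 — from the characteristic polynomial, algebraic multiplicity of λ = 5 is 6. From dim ker(T − (5)·I) = 3, there are exactly 3 Jordan blocks for λ = 5.
Step 2 — from the minimal polynomial, the factor (x − 5)^2 tells us the largest block for λ = 5 has size 2.
Step 3 — with total size 6, 3 blocks, and largest block 2, the block sizes (in nonincreasing order) are [2, 2, 2].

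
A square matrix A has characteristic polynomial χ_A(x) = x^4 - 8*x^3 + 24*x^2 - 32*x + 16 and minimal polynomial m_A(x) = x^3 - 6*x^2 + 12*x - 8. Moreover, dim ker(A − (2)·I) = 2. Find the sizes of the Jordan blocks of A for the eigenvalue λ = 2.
Block sizes for λ = 2: [3, 1]

Step 1 — from the characteristic polynomial, algebraic multiplicity of λ = 2 is 4. From dim ker(A − (2)·I) = 2, there are exactly 2 Jordan blocks for λ = 2.
Step 2 — from the minimal polynomial, the factor (x − 2)^3 tells us the largest block for λ = 2 has size 3.
Step 3 — with total size 4, 2 blocks, and largest block 3, the block sizes (in nonincreasing order) are [3, 1].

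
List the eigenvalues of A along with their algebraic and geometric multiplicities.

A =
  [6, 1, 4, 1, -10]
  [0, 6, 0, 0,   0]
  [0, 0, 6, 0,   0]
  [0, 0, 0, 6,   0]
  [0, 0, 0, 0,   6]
λ = 6: alg = 5, geom = 4

Step 1 — factor the characteristic polynomial to read off the algebraic multiplicities:
  χ_A(x) = (x - 6)^5

Step 2 — compute geometric multiplicities via the rank-nullity identity g(λ) = n − rank(A − λI):
  rank(A − (6)·I) = 1, so dim ker(A − (6)·I) = n − 1 = 4

Summary:
  λ = 6: algebraic multiplicity = 5, geometric multiplicity = 4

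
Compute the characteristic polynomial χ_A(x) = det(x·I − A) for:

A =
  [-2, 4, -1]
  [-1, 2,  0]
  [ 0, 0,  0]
x^3

Expanding det(x·I − A) (e.g. by cofactor expansion or by noting that A is similar to its Jordan form J, which has the same characteristic polynomial as A) gives
  χ_A(x) = x^3
which factors as x^3. The eigenvalues (with algebraic multiplicities) are λ = 0 with multiplicity 3.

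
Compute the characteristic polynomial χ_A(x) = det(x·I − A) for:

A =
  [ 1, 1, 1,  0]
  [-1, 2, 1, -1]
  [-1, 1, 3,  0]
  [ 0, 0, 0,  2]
x^4 - 8*x^3 + 24*x^2 - 32*x + 16

Expanding det(x·I − A) (e.g. by cofactor expansion or by noting that A is similar to its Jordan form J, which has the same characteristic polynomial as A) gives
  χ_A(x) = x^4 - 8*x^3 + 24*x^2 - 32*x + 16
which factors as (x - 2)^4. The eigenvalues (with algebraic multiplicities) are λ = 2 with multiplicity 4.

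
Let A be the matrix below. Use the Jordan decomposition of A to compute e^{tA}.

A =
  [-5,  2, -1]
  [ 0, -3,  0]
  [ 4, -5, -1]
e^{tA} =
  [-2*t*exp(-3*t) + exp(-3*t), t^2*exp(-3*t)/2 + 2*t*exp(-3*t), -t*exp(-3*t)]
  [0, exp(-3*t), 0]
  [4*t*exp(-3*t), -t^2*exp(-3*t) - 5*t*exp(-3*t), 2*t*exp(-3*t) + exp(-3*t)]

Strategy: write A = P · J · P⁻¹ where J is a Jordan canonical form, so e^{tA} = P · e^{tJ} · P⁻¹, and e^{tJ} can be computed block-by-block.

A has Jordan form
J =
  [-3,  1,  0]
  [ 0, -3,  1]
  [ 0,  0, -3]
(up to reordering of blocks).

Per-block formulas:
  For a 3×3 Jordan block J_3(-3): exp(t · J_3(-3)) = e^(-3t)·(I + t·N + (t^2/2)·N^2), where N is the 3×3 nilpotent shift.

After assembling e^{tJ} and conjugating by P, we get:

e^{tA} =
  [-2*t*exp(-3*t) + exp(-3*t), t^2*exp(-3*t)/2 + 2*t*exp(-3*t), -t*exp(-3*t)]
  [0, exp(-3*t), 0]
  [4*t*exp(-3*t), -t^2*exp(-3*t) - 5*t*exp(-3*t), 2*t*exp(-3*t) + exp(-3*t)]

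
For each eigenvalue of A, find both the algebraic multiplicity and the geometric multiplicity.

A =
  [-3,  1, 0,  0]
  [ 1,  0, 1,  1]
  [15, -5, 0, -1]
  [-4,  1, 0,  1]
λ = -1: alg = 3, geom = 1; λ = 1: alg = 1, geom = 1

Step 1 — factor the characteristic polynomial to read off the algebraic multiplicities:
  χ_A(x) = (x - 1)*(x + 1)^3

Step 2 — compute geometric multiplicities via the rank-nullity identity g(λ) = n − rank(A − λI):
  rank(A − (-1)·I) = 3, so dim ker(A − (-1)·I) = n − 3 = 1
  rank(A − (1)·I) = 3, so dim ker(A − (1)·I) = n − 3 = 1

Summary:
  λ = -1: algebraic multiplicity = 3, geometric multiplicity = 1
  λ = 1: algebraic multiplicity = 1, geometric multiplicity = 1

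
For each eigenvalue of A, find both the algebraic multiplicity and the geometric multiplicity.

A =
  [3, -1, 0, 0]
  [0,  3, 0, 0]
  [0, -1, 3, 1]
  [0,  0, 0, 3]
λ = 3: alg = 4, geom = 2

Step 1 — factor the characteristic polynomial to read off the algebraic multiplicities:
  χ_A(x) = (x - 3)^4

Step 2 — compute geometric multiplicities via the rank-nullity identity g(λ) = n − rank(A − λI):
  rank(A − (3)·I) = 2, so dim ker(A − (3)·I) = n − 2 = 2

Summary:
  λ = 3: algebraic multiplicity = 4, geometric multiplicity = 2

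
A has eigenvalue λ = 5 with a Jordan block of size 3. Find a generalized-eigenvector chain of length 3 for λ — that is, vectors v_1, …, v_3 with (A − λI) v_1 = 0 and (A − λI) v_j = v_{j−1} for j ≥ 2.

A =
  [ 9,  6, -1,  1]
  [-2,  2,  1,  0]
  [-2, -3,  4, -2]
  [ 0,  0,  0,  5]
A Jordan chain for λ = 5 of length 3:
v_1 = (6, -4, 0, 0)ᵀ
v_2 = (4, -2, -2, 0)ᵀ
v_3 = (1, 0, 0, 0)ᵀ

Let N = A − (5)·I. We want v_3 with N^3 v_3 = 0 but N^2 v_3 ≠ 0; then v_{j-1} := N · v_j for j = 3, …, 2.

Pick v_3 = (1, 0, 0, 0)ᵀ.
Then v_2 = N · v_3 = (4, -2, -2, 0)ᵀ.
Then v_1 = N · v_2 = (6, -4, 0, 0)ᵀ.

Sanity check: (A − (5)·I) v_1 = (0, 0, 0, 0)ᵀ = 0. ✓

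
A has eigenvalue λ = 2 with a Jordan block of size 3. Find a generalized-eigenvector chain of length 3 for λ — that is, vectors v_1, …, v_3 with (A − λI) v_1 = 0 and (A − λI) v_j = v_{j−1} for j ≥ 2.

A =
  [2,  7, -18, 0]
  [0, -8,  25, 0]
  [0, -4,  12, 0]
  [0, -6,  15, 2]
A Jordan chain for λ = 2 of length 3:
v_1 = (2, 0, 0, 0)ᵀ
v_2 = (7, -10, -4, -6)ᵀ
v_3 = (0, 1, 0, 0)ᵀ

Let N = A − (2)·I. We want v_3 with N^3 v_3 = 0 but N^2 v_3 ≠ 0; then v_{j-1} := N · v_j for j = 3, …, 2.

Pick v_3 = (0, 1, 0, 0)ᵀ.
Then v_2 = N · v_3 = (7, -10, -4, -6)ᵀ.
Then v_1 = N · v_2 = (2, 0, 0, 0)ᵀ.

Sanity check: (A − (2)·I) v_1 = (0, 0, 0, 0)ᵀ = 0. ✓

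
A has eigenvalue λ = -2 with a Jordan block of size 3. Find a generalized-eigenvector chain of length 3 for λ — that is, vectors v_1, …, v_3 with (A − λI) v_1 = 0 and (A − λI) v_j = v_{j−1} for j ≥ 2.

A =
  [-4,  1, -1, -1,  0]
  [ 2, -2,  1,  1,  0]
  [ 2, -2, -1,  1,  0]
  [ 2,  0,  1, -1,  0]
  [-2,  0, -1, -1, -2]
A Jordan chain for λ = -2 of length 3:
v_1 = (2, 0, -4, 0, 0)ᵀ
v_2 = (-2, 2, 2, 2, -2)ᵀ
v_3 = (1, 0, 0, 0, 0)ᵀ

Let N = A − (-2)·I. We want v_3 with N^3 v_3 = 0 but N^2 v_3 ≠ 0; then v_{j-1} := N · v_j for j = 3, …, 2.

Pick v_3 = (1, 0, 0, 0, 0)ᵀ.
Then v_2 = N · v_3 = (-2, 2, 2, 2, -2)ᵀ.
Then v_1 = N · v_2 = (2, 0, -4, 0, 0)ᵀ.

Sanity check: (A − (-2)·I) v_1 = (0, 0, 0, 0, 0)ᵀ = 0. ✓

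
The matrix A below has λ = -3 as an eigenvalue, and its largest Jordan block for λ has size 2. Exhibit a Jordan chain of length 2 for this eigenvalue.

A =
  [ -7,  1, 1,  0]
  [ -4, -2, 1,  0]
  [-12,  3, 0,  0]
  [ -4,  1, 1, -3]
A Jordan chain for λ = -3 of length 2:
v_1 = (-4, -4, -12, -4)ᵀ
v_2 = (1, 0, 0, 0)ᵀ

Let N = A − (-3)·I. We want v_2 with N^2 v_2 = 0 but N^1 v_2 ≠ 0; then v_{j-1} := N · v_j for j = 2, …, 2.

Pick v_2 = (1, 0, 0, 0)ᵀ.
Then v_1 = N · v_2 = (-4, -4, -12, -4)ᵀ.

Sanity check: (A − (-3)·I) v_1 = (0, 0, 0, 0)ᵀ = 0. ✓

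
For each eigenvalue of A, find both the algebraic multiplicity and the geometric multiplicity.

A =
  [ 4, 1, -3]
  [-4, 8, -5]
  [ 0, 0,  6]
λ = 6: alg = 3, geom = 1

Step 1 — factor the characteristic polynomial to read off the algebraic multiplicities:
  χ_A(x) = (x - 6)^3

Step 2 — compute geometric multiplicities via the rank-nullity identity g(λ) = n − rank(A − λI):
  rank(A − (6)·I) = 2, so dim ker(A − (6)·I) = n − 2 = 1

Summary:
  λ = 6: algebraic multiplicity = 3, geometric multiplicity = 1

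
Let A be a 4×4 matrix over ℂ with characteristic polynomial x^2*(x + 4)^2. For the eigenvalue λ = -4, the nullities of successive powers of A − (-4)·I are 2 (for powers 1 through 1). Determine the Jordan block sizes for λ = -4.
Block sizes for λ = -4: [1, 1]

From the dimensions of kernels of powers, the number of Jordan blocks of size at least j is d_j − d_{j−1} where d_j = dim ker(N^j) (with d_0 = 0). Computing the differences gives [2].
The number of blocks of size exactly k is (#blocks of size ≥ k) − (#blocks of size ≥ k + 1), so the partition is: 2 block(s) of size 1.
In nonincreasing order the block sizes are [1, 1].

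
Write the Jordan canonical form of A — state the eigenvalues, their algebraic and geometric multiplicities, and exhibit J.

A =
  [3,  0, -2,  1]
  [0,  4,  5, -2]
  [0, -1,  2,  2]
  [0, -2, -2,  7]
J_2(3) ⊕ J_2(5)

The characteristic polynomial is
  det(x·I − A) = x^4 - 16*x^3 + 94*x^2 - 240*x + 225 = (x - 5)^2*(x - 3)^2

Eigenvalues and multiplicities (the geometric multiplicity of λ is n − rank(A − λI), which equals the number of Jordan blocks for λ):
  λ = 3: algebraic multiplicity = 2, geometric multiplicity = 1
  λ = 5: algebraic multiplicity = 2, geometric multiplicity = 1

Determining the block sizes for each eigenvalue:
  λ = 3: one block (gm = 1), so the single block has size am = 2 → block sizes [2]
  λ = 5: one block (gm = 1), so the single block has size am = 2 → block sizes [2]

Assembling the blocks gives a Jordan form
J =
  [3, 1, 0, 0]
  [0, 3, 0, 0]
  [0, 0, 5, 1]
  [0, 0, 0, 5]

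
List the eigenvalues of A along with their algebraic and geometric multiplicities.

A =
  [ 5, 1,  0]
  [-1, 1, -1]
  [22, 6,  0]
λ = 2: alg = 3, geom = 1

Step 1 — factor the characteristic polynomial to read off the algebraic multiplicities:
  χ_A(x) = (x - 2)^3

Step 2 — compute geometric multiplicities via the rank-nullity identity g(λ) = n − rank(A − λI):
  rank(A − (2)·I) = 2, so dim ker(A − (2)·I) = n − 2 = 1

Summary:
  λ = 2: algebraic multiplicity = 3, geometric multiplicity = 1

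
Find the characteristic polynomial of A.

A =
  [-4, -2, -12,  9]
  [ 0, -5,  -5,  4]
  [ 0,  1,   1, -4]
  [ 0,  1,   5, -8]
x^4 + 16*x^3 + 96*x^2 + 256*x + 256

Expanding det(x·I − A) (e.g. by cofactor expansion or by noting that A is similar to its Jordan form J, which has the same characteristic polynomial as A) gives
  χ_A(x) = x^4 + 16*x^3 + 96*x^2 + 256*x + 256
which factors as (x + 4)^4. The eigenvalues (with algebraic multiplicities) are λ = -4 with multiplicity 4.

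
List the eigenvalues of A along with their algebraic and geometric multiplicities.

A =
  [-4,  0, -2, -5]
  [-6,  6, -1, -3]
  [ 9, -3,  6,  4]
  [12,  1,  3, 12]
λ = 5: alg = 4, geom = 2

Step 1 — factor the characteristic polynomial to read off the algebraic multiplicities:
  χ_A(x) = (x - 5)^4

Step 2 — compute geometric multiplicities via the rank-nullity identity g(λ) = n − rank(A − λI):
  rank(A − (5)·I) = 2, so dim ker(A − (5)·I) = n − 2 = 2

Summary:
  λ = 5: algebraic multiplicity = 4, geometric multiplicity = 2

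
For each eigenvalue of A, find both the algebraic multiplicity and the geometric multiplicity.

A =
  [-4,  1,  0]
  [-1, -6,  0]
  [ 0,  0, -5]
λ = -5: alg = 3, geom = 2

Step 1 — factor the characteristic polynomial to read off the algebraic multiplicities:
  χ_A(x) = (x + 5)^3

Step 2 — compute geometric multiplicities via the rank-nullity identity g(λ) = n − rank(A − λI):
  rank(A − (-5)·I) = 1, so dim ker(A − (-5)·I) = n − 1 = 2

Summary:
  λ = -5: algebraic multiplicity = 3, geometric multiplicity = 2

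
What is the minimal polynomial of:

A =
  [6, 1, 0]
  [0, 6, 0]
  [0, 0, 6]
x^2 - 12*x + 36

The characteristic polynomial is χ_A(x) = (x - 6)^3, so the eigenvalues are known. The minimal polynomial is
  m_A(x) = Π_λ (x − λ)^{k_λ}
where k_λ is the size of the *largest* Jordan block for λ (equivalently, the smallest k with (A − λI)^k v = 0 for every generalised eigenvector v of λ).

  λ = 6: largest Jordan block has size 2, contributing (x − 6)^2

So m_A(x) = (x - 6)^2 = x^2 - 12*x + 36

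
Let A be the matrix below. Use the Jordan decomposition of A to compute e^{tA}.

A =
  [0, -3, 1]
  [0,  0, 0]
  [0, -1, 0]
e^{tA} =
  [1, -t^2/2 - 3*t, t]
  [0, 1, 0]
  [0, -t, 1]

Strategy: write A = P · J · P⁻¹ where J is a Jordan canonical form, so e^{tA} = P · e^{tJ} · P⁻¹, and e^{tJ} can be computed block-by-block.

A has Jordan form
J =
  [0, 1, 0]
  [0, 0, 1]
  [0, 0, 0]
(up to reordering of blocks).

Per-block formulas:
  For a 3×3 Jordan block J_3(0): exp(t · J_3(0)) = e^(0t)·(I + t·N + (t^2/2)·N^2), where N is the 3×3 nilpotent shift.

After assembling e^{tJ} and conjugating by P, we get:

e^{tA} =
  [1, -t^2/2 - 3*t, t]
  [0, 1, 0]
  [0, -t, 1]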